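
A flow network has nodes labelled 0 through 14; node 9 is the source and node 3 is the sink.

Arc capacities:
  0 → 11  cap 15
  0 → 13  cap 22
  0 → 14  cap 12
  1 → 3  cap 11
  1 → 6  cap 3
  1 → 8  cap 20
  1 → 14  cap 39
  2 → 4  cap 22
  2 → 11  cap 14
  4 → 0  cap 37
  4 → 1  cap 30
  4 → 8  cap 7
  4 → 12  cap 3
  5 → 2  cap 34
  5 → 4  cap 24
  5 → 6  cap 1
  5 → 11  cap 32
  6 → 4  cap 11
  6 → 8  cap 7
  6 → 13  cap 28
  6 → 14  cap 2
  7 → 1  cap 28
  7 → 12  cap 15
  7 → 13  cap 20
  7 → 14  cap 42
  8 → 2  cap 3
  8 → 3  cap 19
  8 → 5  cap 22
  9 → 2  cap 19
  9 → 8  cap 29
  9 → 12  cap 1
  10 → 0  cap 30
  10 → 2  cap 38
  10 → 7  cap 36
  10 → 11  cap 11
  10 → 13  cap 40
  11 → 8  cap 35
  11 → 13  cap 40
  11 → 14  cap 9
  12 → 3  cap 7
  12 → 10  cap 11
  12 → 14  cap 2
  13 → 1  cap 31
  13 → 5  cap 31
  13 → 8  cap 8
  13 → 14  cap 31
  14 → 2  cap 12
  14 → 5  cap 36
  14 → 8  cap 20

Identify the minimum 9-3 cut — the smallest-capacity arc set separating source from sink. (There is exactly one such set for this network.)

Min-cut arcs: {(1,3), (4,12), (8,3), (9,12)} (total capacity 34)

augment #1: 9→8→3 push 19
augment #2: 9→12→3 push 1
augment #3: 9→2→4→1→3 push 11
augment #4: 9→2→4→12→3 push 3
max flow = 34; residual-reachable set from 9 gives S-side
cut edges (S→T): {(1,3), (4,12), (8,3), (9,12)} total cap 34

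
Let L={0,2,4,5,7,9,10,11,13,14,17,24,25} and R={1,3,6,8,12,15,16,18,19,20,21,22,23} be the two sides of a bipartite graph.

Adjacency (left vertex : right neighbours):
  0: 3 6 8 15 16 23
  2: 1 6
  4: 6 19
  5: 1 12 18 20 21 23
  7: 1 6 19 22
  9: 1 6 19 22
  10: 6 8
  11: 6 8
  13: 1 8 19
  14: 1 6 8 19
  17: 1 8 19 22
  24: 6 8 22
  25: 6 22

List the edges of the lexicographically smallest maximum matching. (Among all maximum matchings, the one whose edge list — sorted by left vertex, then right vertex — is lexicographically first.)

|M| = 7 (so the lex-smallest maximum matching has 7 edges)
process left vertices in ascending order; for each, take the smallest-labelled available neighbour that still permits 7 edges overall, or leave it unmatched if none does
lex-smallest matching: {0-3, 2-1, 4-6, 5-12, 7-19, 9-22, 10-8}

Lex-smallest maximum matching: {(0,3), (2,1), (4,6), (5,12), (7,19), (9,22), (10,8)}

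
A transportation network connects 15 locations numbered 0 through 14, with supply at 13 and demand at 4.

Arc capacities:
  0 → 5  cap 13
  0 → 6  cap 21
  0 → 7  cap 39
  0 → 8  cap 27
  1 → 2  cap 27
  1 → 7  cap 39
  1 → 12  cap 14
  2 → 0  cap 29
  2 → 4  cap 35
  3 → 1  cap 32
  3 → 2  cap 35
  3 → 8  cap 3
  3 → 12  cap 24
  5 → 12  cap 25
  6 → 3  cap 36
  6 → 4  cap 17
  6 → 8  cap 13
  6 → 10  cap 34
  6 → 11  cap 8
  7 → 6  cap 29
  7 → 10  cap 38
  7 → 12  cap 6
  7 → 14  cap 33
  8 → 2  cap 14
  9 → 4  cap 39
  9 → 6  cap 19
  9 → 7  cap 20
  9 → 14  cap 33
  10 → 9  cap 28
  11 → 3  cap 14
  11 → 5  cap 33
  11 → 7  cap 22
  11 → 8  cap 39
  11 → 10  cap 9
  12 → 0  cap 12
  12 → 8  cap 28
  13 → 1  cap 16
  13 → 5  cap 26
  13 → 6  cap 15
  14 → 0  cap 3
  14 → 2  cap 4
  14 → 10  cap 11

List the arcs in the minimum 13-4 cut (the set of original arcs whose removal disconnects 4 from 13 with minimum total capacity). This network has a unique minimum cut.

augment #1: 13→6→4 push 15
augment #2: 13→1→2→4 push 16
augment #3: 13→5→12→0→6→4 push 2
augment #4: 13→5→12→8→2→4 push 14
augment #5: 13→5→12→0→6→3→2→4 push 5
augment #6: 13→5→12→0→6→10→9→4 push 4
max flow = 56; residual-reachable set from 13 gives S-side
cut edges (S→T): {(5,12), (13,1), (13,6)} total cap 56

Min-cut arcs: {(5,12), (13,1), (13,6)} (total capacity 56)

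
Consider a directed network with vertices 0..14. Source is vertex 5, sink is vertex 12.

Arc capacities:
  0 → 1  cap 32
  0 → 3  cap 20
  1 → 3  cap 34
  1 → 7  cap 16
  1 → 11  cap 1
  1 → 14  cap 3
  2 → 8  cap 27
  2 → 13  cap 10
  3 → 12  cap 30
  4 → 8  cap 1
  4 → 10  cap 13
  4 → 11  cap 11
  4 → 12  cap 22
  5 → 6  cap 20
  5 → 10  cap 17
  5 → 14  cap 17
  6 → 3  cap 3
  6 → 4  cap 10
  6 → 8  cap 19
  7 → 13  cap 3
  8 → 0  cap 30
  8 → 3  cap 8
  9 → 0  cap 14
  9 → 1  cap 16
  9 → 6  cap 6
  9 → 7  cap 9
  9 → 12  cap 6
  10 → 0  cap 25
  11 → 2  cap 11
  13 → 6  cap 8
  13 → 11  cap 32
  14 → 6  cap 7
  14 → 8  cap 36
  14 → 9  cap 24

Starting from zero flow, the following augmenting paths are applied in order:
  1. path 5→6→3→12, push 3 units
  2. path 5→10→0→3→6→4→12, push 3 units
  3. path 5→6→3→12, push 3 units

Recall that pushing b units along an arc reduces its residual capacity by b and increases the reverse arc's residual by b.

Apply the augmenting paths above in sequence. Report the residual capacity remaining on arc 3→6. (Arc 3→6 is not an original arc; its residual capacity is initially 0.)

after path 1 (5→6→3→12, push 3): res(3,6)=3
after path 2 (5→10→0→3→6→4→12, push 3): res(3,6)=0
after path 3 (5→6→3→12, push 3): res(3,6)=3

Residual capacity of (3,6): 3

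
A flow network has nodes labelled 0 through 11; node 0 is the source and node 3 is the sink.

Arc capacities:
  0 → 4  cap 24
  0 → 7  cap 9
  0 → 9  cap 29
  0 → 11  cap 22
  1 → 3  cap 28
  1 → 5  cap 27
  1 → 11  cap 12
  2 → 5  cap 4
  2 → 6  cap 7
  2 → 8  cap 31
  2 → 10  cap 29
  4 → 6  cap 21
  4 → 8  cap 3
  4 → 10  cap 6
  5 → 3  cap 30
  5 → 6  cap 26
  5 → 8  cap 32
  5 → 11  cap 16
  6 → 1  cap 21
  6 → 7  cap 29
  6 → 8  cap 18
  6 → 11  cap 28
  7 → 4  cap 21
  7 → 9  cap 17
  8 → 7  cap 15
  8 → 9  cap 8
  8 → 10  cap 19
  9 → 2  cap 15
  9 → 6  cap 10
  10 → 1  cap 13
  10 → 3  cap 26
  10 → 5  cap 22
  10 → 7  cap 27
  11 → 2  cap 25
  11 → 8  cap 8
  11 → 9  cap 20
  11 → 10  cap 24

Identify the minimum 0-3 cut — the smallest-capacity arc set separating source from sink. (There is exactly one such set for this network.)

augment #1: 0→4→10→3 push 6
augment #2: 0→11→10→3 push 20
augment #3: 0→4→6→1→3 push 18
augment #4: 0→9→2→5→3 push 4
augment #5: 0→9→6→1→3 push 3
augment #6: 0→11→10→1→3 push 2
augment #7: 0→9→2→10→1→3 push 5
augment #8: 0→9→2→10→5→3 push 6
augment #9: 0→7→4→8→10→5→3 push 3
augment #10: 0→9→6→8→10→5→3 push 7
augment #11: 0→7→4→6→8→10→5→3 push 3
max flow = 77; residual-reachable set from 0 gives S-side
cut edges (S→T): {(0,11), (4,6), (4,8), (4,10), (9,2), (9,6)} total cap 77

Min-cut arcs: {(0,11), (4,6), (4,8), (4,10), (9,2), (9,6)} (total capacity 77)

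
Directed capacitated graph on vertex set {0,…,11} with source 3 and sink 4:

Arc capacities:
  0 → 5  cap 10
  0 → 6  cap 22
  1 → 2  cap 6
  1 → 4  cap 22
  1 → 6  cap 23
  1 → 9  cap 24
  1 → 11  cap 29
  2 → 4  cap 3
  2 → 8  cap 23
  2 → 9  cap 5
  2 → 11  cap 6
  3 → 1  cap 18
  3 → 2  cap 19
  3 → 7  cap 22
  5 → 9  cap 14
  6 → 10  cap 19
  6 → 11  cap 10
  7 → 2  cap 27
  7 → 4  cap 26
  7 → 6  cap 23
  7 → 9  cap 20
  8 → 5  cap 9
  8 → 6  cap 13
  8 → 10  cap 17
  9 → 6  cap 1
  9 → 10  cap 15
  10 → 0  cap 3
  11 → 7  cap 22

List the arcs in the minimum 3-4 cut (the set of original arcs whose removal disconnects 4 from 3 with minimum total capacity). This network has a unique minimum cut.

augment #1: 3→1→4 push 18
augment #2: 3→2→4 push 3
augment #3: 3→7→4 push 22
augment #4: 3→2→11→7→4 push 4
max flow = 47; residual-reachable set from 3 gives S-side
cut edges (S→T): {(2,4), (3,1), (7,4)} total cap 47

Min-cut arcs: {(2,4), (3,1), (7,4)} (total capacity 47)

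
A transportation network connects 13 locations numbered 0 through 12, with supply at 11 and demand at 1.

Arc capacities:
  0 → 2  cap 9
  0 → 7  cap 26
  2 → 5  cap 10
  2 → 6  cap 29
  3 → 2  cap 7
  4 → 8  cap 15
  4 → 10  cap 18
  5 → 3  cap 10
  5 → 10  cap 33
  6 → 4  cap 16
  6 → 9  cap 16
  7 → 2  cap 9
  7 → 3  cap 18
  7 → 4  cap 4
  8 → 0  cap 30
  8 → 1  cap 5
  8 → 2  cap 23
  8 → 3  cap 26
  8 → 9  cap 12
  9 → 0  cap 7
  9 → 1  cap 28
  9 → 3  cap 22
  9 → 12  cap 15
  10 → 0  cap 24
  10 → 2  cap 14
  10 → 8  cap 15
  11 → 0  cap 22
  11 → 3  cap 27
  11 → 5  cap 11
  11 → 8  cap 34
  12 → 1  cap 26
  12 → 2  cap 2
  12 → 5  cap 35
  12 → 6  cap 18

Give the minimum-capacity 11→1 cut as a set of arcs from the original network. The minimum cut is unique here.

Min-cut arcs: {(6,9), (8,1), (8,9)} (total capacity 33)

augment #1: 11→8→1 push 5
augment #2: 11→8→9→1 push 12
augment #3: 11→0→2→6→9→1 push 9
augment #4: 11→3→2→6→9→1 push 7
max flow = 33; residual-reachable set from 11 gives S-side
cut edges (S→T): {(6,9), (8,1), (8,9)} total cap 33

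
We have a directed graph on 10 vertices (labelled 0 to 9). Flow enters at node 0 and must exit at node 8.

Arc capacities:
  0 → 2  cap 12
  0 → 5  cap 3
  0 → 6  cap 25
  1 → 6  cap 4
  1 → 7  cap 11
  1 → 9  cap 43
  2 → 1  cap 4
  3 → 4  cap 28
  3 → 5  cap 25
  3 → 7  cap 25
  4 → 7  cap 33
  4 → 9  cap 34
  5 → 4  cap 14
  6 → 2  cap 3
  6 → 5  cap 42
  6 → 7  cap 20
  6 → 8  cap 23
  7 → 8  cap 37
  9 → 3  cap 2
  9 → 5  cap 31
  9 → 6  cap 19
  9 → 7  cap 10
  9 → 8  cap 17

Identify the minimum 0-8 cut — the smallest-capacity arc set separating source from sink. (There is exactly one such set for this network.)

Min-cut arcs: {(0,5), (0,6), (2,1)} (total capacity 32)

augment #1: 0→6→8 push 23
augment #2: 0→6→7→8 push 2
augment #3: 0→2→1→7→8 push 4
augment #4: 0→5→4→7→8 push 3
max flow = 32; residual-reachable set from 0 gives S-side
cut edges (S→T): {(0,5), (0,6), (2,1)} total cap 32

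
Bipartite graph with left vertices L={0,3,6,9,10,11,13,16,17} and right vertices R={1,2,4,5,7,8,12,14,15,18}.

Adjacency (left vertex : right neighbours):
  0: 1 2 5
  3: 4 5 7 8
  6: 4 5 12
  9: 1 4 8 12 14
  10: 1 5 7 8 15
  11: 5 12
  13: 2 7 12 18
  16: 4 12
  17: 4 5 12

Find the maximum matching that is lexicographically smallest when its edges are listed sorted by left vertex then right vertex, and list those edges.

|M| = 8 (so the lex-smallest maximum matching has 8 edges)
process left vertices in ascending order; for each, take the smallest-labelled available neighbour that still permits 8 edges overall, or leave it unmatched if none does
lex-smallest matching: {0-1, 3-7, 6-4, 9-8, 10-15, 11-5, 13-2, 16-12}

Lex-smallest maximum matching: {(0,1), (3,7), (6,4), (9,8), (10,15), (11,5), (13,2), (16,12)}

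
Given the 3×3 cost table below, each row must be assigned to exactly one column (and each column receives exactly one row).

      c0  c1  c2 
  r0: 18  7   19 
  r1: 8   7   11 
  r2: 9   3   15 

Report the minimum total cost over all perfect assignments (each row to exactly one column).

Minimum assignment cost: 27

optimal assignment: row0→col1 (cost 7), row1→col2 (cost 11), row2→col0 (cost 9)
total = 7 + 11 + 9 = 27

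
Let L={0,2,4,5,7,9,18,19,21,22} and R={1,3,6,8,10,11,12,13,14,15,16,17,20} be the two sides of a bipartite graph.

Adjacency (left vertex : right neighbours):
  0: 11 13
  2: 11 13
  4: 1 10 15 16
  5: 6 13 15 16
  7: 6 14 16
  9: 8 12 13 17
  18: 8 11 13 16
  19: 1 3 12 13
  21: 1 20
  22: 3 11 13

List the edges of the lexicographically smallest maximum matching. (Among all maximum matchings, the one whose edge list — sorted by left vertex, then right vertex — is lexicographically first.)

|M| = 10 (so the lex-smallest maximum matching has 10 edges)
process left vertices in ascending order; for each, take the smallest-labelled available neighbour that still permits 10 edges overall, or leave it unmatched if none does
lex-smallest matching: {0-11, 2-13, 4-1, 5-6, 7-14, 9-8, 18-16, 19-12, 21-20, 22-3}

Lex-smallest maximum matching: {(0,11), (2,13), (4,1), (5,6), (7,14), (9,8), (18,16), (19,12), (21,20), (22,3)}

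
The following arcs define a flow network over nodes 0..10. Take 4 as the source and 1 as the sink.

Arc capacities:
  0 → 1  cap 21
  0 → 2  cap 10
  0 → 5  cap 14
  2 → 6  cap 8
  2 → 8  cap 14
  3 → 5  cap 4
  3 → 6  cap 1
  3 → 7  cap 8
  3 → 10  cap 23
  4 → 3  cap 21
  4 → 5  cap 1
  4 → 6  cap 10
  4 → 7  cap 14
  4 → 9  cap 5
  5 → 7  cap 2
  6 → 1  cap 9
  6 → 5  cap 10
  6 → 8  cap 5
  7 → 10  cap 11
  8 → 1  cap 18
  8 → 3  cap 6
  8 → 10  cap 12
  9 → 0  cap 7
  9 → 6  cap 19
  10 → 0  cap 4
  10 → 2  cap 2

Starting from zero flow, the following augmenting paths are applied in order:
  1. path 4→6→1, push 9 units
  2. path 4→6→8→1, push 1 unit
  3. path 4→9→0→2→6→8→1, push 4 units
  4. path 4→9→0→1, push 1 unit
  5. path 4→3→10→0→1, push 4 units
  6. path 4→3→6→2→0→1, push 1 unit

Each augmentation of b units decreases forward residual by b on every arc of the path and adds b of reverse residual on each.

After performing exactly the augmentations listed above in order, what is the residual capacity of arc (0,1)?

after path 1 (4→6→1, push 9): res(0,1)=21
after path 2 (4→6→8→1, push 1): res(0,1)=21
after path 3 (4→9→0→2→6→8→1, push 4): res(0,1)=21
after path 4 (4→9→0→1, push 1): res(0,1)=20
after path 5 (4→3→10→0→1, push 4): res(0,1)=16
after path 6 (4→3→6→2→0→1, push 1): res(0,1)=15

Residual capacity of (0,1): 15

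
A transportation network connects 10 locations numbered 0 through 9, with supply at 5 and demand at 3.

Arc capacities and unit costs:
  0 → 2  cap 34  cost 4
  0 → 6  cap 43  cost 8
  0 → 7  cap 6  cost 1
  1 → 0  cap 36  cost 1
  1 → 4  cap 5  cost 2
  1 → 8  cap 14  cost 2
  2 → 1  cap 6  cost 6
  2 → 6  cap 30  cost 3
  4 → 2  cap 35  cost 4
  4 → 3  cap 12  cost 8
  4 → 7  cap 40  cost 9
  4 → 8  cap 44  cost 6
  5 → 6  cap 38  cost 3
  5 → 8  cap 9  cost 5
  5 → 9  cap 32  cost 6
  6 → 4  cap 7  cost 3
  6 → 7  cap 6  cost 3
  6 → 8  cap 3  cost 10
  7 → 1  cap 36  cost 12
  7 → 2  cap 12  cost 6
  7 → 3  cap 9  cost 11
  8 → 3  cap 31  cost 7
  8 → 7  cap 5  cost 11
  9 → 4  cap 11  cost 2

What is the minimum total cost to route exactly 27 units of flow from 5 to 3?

shortest-cost path #1: 5→8→3 push 9 @ unit cost 12 (adds 108)
shortest-cost path #2: 5→6→4→3 push 7 @ unit cost 14 (adds 98)
shortest-cost path #3: 5→9→4→3 push 5 @ unit cost 16 (adds 80)
shortest-cost path #4: 5→6→7→3 push 6 @ unit cost 17 (adds 102)
total cost = 388

Minimum cost for 27 units: 388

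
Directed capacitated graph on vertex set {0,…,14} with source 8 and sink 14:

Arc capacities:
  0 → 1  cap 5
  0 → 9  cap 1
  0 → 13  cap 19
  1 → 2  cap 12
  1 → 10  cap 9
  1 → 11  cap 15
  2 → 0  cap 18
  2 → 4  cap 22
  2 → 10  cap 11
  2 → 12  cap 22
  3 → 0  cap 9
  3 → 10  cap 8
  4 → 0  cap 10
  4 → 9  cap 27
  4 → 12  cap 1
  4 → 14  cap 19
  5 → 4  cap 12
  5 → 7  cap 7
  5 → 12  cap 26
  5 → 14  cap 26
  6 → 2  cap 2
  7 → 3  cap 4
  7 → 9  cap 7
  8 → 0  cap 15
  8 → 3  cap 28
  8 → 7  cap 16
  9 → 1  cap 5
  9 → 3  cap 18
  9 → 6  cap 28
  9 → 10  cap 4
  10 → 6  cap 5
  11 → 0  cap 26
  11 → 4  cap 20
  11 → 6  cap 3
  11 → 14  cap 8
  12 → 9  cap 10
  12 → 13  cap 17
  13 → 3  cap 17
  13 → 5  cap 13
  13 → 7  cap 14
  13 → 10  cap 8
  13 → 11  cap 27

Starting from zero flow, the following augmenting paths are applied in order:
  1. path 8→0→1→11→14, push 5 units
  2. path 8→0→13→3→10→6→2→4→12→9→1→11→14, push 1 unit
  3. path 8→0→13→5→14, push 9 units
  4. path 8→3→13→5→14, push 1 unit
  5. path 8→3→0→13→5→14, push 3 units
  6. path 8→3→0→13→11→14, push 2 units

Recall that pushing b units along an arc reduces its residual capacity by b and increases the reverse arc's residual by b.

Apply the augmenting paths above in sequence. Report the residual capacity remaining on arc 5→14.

Residual capacity of (5,14): 13

after path 1 (8→0→1→11→14, push 5): res(5,14)=26
after path 2 (8→0→13→3→10→6→2→4→12→9→1→11→14, push 1): res(5,14)=26
after path 3 (8→0→13→5→14, push 9): res(5,14)=17
after path 4 (8→3→13→5→14, push 1): res(5,14)=16
after path 5 (8→3→0→13→5→14, push 3): res(5,14)=13
after path 6 (8→3→0→13→11→14, push 2): res(5,14)=13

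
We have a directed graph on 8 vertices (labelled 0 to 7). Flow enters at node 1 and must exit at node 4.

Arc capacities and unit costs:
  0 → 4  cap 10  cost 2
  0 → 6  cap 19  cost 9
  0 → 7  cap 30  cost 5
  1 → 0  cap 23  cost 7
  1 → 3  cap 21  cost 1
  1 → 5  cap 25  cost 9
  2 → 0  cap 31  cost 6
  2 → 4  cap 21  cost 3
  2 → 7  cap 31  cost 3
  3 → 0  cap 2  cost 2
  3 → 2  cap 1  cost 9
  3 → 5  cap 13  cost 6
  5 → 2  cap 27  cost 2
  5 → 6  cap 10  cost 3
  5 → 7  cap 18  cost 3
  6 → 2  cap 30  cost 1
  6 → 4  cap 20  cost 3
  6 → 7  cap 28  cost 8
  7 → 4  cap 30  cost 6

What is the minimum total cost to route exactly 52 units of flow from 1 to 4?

Minimum cost for 52 units: 697

shortest-cost path #1: 1→3→0→4 push 2 @ unit cost 5 (adds 10)
shortest-cost path #2: 1→0→4 push 8 @ unit cost 9 (adds 72)
shortest-cost path #3: 1→3→5→2→4 push 13 @ unit cost 12 (adds 156)
shortest-cost path #4: 1→3→2→4 push 1 @ unit cost 13 (adds 13)
shortest-cost path #5: 1→5→2→4 push 7 @ unit cost 14 (adds 98)
shortest-cost path #6: 1→5→6→4 push 10 @ unit cost 15 (adds 150)
shortest-cost path #7: 1→5→7→4 push 8 @ unit cost 18 (adds 144)
shortest-cost path #8: 1→0→7→4 push 3 @ unit cost 18 (adds 54)
total cost = 697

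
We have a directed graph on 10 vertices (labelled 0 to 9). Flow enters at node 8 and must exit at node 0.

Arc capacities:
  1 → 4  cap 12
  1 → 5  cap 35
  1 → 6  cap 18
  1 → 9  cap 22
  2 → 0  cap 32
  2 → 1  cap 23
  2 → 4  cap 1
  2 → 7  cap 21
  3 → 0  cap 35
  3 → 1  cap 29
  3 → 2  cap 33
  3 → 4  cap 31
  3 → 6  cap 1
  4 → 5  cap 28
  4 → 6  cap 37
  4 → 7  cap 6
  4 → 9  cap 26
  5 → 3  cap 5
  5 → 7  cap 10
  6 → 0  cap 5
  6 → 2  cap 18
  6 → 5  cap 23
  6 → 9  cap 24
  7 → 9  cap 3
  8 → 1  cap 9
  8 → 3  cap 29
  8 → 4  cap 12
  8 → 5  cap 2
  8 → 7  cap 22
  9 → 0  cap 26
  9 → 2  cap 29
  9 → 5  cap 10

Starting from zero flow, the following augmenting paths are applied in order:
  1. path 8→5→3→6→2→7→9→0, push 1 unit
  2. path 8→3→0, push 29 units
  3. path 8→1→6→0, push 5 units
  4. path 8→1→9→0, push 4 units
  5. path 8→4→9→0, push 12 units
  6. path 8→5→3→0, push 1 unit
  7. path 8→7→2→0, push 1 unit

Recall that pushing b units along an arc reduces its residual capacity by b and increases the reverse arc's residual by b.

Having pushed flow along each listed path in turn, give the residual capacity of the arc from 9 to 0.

Residual capacity of (9,0): 9

after path 1 (8→5→3→6→2→7→9→0, push 1): res(9,0)=25
after path 2 (8→3→0, push 29): res(9,0)=25
after path 3 (8→1→6→0, push 5): res(9,0)=25
after path 4 (8→1→9→0, push 4): res(9,0)=21
after path 5 (8→4→9→0, push 12): res(9,0)=9
after path 6 (8→5→3→0, push 1): res(9,0)=9
after path 7 (8→7→2→0, push 1): res(9,0)=9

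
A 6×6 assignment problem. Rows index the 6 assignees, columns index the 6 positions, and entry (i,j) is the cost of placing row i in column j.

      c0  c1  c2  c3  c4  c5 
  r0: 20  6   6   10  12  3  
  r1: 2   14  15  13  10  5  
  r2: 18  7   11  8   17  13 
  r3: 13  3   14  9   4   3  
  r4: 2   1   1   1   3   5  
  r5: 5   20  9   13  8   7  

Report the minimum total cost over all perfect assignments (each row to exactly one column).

optimal assignment: row0→col5 (cost 3), row1→col0 (cost 2), row2→col3 (cost 8), row3→col1 (cost 3), row4→col2 (cost 1), row5→col4 (cost 8)
total = 3 + 2 + 8 + 3 + 1 + 8 = 25

Minimum assignment cost: 25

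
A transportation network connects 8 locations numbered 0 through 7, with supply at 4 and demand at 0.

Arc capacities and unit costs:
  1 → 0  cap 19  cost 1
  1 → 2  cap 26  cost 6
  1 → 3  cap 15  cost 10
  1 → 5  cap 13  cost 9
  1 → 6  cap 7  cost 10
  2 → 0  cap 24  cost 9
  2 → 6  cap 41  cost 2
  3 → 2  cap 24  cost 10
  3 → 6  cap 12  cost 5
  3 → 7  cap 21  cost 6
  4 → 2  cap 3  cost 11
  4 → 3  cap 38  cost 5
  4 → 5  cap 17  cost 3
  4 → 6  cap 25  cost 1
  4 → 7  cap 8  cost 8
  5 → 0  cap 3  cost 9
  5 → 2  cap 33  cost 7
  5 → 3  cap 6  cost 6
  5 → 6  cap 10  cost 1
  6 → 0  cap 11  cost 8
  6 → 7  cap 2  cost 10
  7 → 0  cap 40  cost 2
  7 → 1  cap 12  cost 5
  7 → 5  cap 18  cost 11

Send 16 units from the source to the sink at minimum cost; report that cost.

Minimum cost for 16 units: 149

shortest-cost path #1: 4→6→0 push 11 @ unit cost 9 (adds 99)
shortest-cost path #2: 4→7→0 push 5 @ unit cost 10 (adds 50)
total cost = 149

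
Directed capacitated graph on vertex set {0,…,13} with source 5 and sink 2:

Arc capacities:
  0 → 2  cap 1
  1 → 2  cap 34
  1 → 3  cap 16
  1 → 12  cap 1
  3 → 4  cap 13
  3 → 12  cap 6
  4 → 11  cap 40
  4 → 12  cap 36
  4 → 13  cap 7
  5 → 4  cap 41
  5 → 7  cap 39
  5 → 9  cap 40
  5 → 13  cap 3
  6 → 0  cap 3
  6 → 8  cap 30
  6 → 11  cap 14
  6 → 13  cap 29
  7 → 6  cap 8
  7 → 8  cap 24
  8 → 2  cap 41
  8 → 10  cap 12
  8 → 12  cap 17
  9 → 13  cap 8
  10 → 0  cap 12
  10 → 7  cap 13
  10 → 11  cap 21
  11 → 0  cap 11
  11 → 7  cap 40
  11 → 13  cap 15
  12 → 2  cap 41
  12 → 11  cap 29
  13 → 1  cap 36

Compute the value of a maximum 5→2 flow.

Maximum flow value: 84

augment #1: 5→4→12→2 bottleneck 36, total now 36
augment #2: 5→7→8→2 bottleneck 24, total now 60
augment #3: 5→13→1→2 bottleneck 3, total now 63
augment #4: 5→4→11→0→2 bottleneck 1, total now 64
augment #5: 5→4→13→1→2 bottleneck 4, total now 68
augment #6: 5→7→6→8→2 bottleneck 8, total now 76
augment #7: 5→9→13→1→2 bottleneck 8, total now 84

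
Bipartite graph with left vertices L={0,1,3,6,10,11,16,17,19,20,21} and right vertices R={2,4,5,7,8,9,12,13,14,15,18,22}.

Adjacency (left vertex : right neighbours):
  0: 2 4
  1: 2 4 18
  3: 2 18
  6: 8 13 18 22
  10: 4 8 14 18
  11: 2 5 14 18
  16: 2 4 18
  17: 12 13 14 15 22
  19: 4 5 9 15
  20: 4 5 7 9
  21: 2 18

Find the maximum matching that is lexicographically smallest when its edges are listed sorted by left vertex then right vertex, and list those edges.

Lex-smallest maximum matching: {(0,2), (1,4), (3,18), (6,8), (10,14), (11,5), (17,12), (19,9), (20,7)}

|M| = 9 (so the lex-smallest maximum matching has 9 edges)
process left vertices in ascending order; for each, take the smallest-labelled available neighbour that still permits 9 edges overall, or leave it unmatched if none does
lex-smallest matching: {0-2, 1-4, 3-18, 6-8, 10-14, 11-5, 17-12, 19-9, 20-7}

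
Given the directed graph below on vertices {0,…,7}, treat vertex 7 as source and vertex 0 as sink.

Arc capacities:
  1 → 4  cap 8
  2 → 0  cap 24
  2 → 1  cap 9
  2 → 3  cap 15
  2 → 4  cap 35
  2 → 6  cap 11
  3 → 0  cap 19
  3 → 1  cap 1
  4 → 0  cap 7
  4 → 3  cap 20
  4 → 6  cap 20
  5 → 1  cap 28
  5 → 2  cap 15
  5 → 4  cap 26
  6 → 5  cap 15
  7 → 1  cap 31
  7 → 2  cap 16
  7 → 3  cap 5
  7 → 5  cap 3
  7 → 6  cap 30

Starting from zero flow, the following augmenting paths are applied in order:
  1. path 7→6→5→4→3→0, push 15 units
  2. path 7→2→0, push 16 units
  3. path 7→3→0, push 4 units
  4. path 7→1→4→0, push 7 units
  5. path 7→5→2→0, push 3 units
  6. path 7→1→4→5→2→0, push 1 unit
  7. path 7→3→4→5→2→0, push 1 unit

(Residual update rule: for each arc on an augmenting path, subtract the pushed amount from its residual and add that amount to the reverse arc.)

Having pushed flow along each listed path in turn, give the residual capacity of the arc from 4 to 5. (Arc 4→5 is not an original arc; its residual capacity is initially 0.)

Residual capacity of (4,5): 13

after path 1 (7→6→5→4→3→0, push 15): res(4,5)=15
after path 2 (7→2→0, push 16): res(4,5)=15
after path 3 (7→3→0, push 4): res(4,5)=15
after path 4 (7→1→4→0, push 7): res(4,5)=15
after path 5 (7→5→2→0, push 3): res(4,5)=15
after path 6 (7→1→4→5→2→0, push 1): res(4,5)=14
after path 7 (7→3→4→5→2→0, push 1): res(4,5)=13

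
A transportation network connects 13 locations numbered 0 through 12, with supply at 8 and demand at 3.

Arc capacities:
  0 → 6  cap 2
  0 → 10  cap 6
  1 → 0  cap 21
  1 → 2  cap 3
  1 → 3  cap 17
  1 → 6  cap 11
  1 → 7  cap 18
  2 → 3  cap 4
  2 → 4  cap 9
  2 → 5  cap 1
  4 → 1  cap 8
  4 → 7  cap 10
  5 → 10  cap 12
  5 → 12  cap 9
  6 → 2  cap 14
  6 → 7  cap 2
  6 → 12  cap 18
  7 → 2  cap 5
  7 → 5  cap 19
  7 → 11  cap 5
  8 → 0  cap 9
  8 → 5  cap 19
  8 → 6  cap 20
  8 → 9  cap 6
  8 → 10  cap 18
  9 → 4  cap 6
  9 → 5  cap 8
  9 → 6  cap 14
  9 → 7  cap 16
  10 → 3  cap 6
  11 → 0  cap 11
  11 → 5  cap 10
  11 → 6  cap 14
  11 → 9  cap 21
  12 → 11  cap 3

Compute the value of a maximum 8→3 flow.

Maximum flow value: 18

augment #1: 8→10→3 bottleneck 6, total now 6
augment #2: 8→6→2→3 bottleneck 4, total now 10
augment #3: 8→9→4→1→3 bottleneck 6, total now 16
augment #4: 8→6→2→4→1→3 bottleneck 2, total now 18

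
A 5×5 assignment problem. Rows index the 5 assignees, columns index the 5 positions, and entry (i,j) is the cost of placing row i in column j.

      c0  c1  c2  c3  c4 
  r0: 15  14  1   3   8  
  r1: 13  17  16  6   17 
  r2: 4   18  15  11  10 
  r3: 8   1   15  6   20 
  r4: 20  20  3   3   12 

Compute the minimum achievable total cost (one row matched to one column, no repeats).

Minimum assignment cost: 22

optimal assignment: row0→col4 (cost 8), row1→col3 (cost 6), row2→col0 (cost 4), row3→col1 (cost 1), row4→col2 (cost 3)
total = 8 + 6 + 4 + 1 + 3 = 22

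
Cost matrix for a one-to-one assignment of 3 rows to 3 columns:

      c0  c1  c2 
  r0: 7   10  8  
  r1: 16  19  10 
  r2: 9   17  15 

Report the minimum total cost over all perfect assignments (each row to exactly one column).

Minimum assignment cost: 29

optimal assignment: row0→col1 (cost 10), row1→col2 (cost 10), row2→col0 (cost 9)
total = 10 + 10 + 9 = 29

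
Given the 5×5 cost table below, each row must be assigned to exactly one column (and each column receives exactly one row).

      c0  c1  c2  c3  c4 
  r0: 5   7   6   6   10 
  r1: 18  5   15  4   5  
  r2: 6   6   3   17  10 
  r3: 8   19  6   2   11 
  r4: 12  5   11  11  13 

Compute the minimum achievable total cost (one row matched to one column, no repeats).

Minimum assignment cost: 20

optimal assignment: row0→col0 (cost 5), row1→col4 (cost 5), row2→col2 (cost 3), row3→col3 (cost 2), row4→col1 (cost 5)
total = 5 + 5 + 3 + 2 + 5 = 20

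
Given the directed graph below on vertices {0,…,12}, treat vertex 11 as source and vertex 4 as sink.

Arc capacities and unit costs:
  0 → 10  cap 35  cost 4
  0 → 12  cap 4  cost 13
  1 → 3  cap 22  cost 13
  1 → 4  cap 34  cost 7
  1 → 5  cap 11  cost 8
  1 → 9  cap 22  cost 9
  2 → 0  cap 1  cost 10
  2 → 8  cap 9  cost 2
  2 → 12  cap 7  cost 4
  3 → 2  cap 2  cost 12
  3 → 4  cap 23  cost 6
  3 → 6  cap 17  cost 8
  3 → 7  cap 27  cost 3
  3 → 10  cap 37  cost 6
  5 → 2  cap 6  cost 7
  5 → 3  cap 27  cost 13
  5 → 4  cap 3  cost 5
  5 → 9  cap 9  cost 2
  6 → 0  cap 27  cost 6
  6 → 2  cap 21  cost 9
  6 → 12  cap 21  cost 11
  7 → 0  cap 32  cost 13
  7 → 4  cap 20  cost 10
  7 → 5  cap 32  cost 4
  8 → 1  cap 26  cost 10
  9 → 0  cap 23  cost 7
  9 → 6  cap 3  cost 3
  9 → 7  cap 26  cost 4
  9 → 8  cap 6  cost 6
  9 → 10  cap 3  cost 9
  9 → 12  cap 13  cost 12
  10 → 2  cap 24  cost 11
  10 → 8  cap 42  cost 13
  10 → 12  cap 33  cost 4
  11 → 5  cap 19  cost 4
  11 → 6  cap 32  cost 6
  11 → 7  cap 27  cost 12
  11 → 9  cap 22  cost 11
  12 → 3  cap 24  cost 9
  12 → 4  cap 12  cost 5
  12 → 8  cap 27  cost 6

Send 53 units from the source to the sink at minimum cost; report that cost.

shortest-cost path #1: 11→5→4 push 3 @ unit cost 9 (adds 27)
shortest-cost path #2: 11→5→9→7→4 push 9 @ unit cost 20 (adds 180)
shortest-cost path #3: 11→5→2→12→4 push 6 @ unit cost 20 (adds 120)
shortest-cost path #4: 11→7→4 push 11 @ unit cost 22 (adds 242)
shortest-cost path #5: 11→6→12→4 push 6 @ unit cost 22 (adds 132)
shortest-cost path #6: 11→5→3→4 push 1 @ unit cost 23 (adds 23)
shortest-cost path #7: 11→7→9→5→3→4 push 9 @ unit cost 25 (adds 225)
shortest-cost path #8: 11→6→12→2→5→3→4 push 6 @ unit cost 25 (adds 150)
shortest-cost path #9: 11→6→12→3→4 push 2 @ unit cost 32 (adds 64)
total cost = 1163

Minimum cost for 53 units: 1163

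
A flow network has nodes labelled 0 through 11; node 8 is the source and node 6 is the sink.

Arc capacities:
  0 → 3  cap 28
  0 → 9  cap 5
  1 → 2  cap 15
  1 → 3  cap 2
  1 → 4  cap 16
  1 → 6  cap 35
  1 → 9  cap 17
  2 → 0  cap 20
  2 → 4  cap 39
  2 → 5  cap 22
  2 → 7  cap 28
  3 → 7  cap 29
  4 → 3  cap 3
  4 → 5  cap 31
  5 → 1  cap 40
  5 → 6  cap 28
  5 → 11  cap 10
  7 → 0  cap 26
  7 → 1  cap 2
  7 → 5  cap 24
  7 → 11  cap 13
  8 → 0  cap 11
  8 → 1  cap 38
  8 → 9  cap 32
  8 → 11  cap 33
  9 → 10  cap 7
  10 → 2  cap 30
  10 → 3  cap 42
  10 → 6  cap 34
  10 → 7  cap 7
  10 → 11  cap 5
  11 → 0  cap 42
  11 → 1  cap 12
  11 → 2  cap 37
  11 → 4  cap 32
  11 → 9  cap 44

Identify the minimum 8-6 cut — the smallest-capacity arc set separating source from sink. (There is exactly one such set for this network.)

augment #1: 8→1→6 push 35
augment #2: 8→9→10→6 push 7
augment #3: 8→1→2→5→6 push 3
augment #4: 8→11→2→5→6 push 19
augment #5: 8→11→4→5→6 push 6
max flow = 70; residual-reachable set from 8 gives S-side
cut edges (S→T): {(1,6), (5,6), (9,10)} total cap 70

Min-cut arcs: {(1,6), (5,6), (9,10)} (total capacity 70)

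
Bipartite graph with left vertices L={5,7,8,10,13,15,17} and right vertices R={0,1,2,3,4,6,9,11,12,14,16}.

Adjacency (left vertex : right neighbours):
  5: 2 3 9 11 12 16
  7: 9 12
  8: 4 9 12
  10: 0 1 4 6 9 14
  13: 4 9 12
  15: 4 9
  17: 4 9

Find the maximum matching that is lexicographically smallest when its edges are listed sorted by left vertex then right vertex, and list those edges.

Lex-smallest maximum matching: {(5,2), (7,9), (8,4), (10,0), (13,12)}

|M| = 5 (so the lex-smallest maximum matching has 5 edges)
process left vertices in ascending order; for each, take the smallest-labelled available neighbour that still permits 5 edges overall, or leave it unmatched if none does
lex-smallest matching: {5-2, 7-9, 8-4, 10-0, 13-12}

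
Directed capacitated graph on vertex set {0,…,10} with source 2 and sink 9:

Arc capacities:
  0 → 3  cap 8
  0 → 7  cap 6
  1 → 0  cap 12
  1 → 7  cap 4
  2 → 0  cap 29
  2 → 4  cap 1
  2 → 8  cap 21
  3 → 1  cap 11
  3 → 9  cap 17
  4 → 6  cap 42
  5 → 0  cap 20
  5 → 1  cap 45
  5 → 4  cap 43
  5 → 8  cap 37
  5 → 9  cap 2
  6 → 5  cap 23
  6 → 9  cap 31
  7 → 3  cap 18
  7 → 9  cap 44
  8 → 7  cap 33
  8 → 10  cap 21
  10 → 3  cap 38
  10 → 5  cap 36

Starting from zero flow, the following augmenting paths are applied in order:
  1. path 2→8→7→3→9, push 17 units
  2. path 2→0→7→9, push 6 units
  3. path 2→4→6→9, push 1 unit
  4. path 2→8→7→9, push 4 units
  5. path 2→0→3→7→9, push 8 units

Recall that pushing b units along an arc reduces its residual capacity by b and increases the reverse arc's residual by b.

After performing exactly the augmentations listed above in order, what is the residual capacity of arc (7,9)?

after path 1 (2→8→7→3→9, push 17): res(7,9)=44
after path 2 (2→0→7→9, push 6): res(7,9)=38
after path 3 (2→4→6→9, push 1): res(7,9)=38
after path 4 (2→8→7→9, push 4): res(7,9)=34
after path 5 (2→0→3→7→9, push 8): res(7,9)=26

Residual capacity of (7,9): 26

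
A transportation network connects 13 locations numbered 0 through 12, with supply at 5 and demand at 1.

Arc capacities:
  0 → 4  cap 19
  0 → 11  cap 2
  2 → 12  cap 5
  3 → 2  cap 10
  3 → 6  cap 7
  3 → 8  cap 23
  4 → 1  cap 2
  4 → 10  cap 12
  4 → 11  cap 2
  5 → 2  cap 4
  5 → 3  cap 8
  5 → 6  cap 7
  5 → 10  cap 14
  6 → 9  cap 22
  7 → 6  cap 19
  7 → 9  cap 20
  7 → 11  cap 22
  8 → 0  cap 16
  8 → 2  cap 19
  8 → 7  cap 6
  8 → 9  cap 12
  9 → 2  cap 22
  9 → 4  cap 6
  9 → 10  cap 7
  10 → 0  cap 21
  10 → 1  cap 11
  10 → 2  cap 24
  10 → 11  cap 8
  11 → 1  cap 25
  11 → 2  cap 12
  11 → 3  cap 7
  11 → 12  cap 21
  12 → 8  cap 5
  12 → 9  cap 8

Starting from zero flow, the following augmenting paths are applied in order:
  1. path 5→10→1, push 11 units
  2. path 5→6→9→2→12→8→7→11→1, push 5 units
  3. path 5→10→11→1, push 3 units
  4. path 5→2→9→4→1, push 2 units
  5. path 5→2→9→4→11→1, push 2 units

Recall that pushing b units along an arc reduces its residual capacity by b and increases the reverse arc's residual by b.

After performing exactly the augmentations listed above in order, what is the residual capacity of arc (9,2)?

Residual capacity of (9,2): 21

after path 1 (5→10→1, push 11): res(9,2)=22
after path 2 (5→6→9→2→12→8→7→11→1, push 5): res(9,2)=17
after path 3 (5→10→11→1, push 3): res(9,2)=17
after path 4 (5→2→9→4→1, push 2): res(9,2)=19
after path 5 (5→2→9→4→11→1, push 2): res(9,2)=21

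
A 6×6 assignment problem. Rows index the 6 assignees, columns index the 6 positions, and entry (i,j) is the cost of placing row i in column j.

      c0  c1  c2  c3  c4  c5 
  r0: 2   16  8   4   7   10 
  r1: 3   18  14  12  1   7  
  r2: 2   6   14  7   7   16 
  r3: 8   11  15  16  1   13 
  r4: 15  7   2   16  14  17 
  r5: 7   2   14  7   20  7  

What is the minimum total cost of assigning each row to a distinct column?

optimal assignment: row0→col3 (cost 4), row1→col5 (cost 7), row2→col0 (cost 2), row3→col4 (cost 1), row4→col2 (cost 2), row5→col1 (cost 2)
total = 4 + 7 + 2 + 1 + 2 + 2 = 18

Minimum assignment cost: 18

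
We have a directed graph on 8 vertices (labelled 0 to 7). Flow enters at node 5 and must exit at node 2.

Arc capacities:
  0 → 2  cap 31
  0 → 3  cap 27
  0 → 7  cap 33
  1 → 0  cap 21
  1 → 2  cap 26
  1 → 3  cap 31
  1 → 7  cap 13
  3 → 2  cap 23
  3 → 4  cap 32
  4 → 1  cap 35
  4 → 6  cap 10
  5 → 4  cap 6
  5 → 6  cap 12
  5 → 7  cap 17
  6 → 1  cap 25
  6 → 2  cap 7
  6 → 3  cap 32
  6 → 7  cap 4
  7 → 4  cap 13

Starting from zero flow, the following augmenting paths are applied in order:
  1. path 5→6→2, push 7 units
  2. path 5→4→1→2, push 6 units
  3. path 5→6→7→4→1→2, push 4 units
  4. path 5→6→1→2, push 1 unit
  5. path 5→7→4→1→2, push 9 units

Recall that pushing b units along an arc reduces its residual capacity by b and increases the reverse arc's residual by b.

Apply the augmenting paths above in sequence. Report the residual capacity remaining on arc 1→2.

Residual capacity of (1,2): 6

after path 1 (5→6→2, push 7): res(1,2)=26
after path 2 (5→4→1→2, push 6): res(1,2)=20
after path 3 (5→6→7→4→1→2, push 4): res(1,2)=16
after path 4 (5→6→1→2, push 1): res(1,2)=15
after path 5 (5→7→4→1→2, push 9): res(1,2)=6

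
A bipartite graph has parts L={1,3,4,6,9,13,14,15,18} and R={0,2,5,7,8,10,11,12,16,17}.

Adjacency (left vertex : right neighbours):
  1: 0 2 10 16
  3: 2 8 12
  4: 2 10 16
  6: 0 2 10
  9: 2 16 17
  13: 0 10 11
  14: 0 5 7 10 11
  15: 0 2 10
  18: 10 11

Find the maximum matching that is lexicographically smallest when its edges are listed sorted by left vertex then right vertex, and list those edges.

|M| = 8 (so the lex-smallest maximum matching has 8 edges)
process left vertices in ascending order; for each, take the smallest-labelled available neighbour that still permits 8 edges overall, or leave it unmatched if none does
lex-smallest matching: {1-0, 3-8, 4-16, 6-2, 9-17, 13-10, 14-5, 18-11}

Lex-smallest maximum matching: {(1,0), (3,8), (4,16), (6,2), (9,17), (13,10), (14,5), (18,11)}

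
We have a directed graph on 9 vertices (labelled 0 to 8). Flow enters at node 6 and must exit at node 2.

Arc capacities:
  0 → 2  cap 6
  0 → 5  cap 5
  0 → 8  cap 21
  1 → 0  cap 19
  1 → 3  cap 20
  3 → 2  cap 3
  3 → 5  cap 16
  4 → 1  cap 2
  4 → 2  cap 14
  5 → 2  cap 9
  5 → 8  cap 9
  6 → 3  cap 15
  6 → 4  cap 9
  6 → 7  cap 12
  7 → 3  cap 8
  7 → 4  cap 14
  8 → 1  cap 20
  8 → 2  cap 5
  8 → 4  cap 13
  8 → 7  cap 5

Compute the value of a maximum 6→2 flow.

augment #1: 6→3→2 bottleneck 3, total now 3
augment #2: 6→4→2 bottleneck 9, total now 12
augment #3: 6→3→5→2 bottleneck 9, total now 21
augment #4: 6→7→4→2 bottleneck 5, total now 26
augment #5: 6→3→5→8→2 bottleneck 3, total now 29
augment #6: 6→7→3→5→8→2 bottleneck 2, total now 31
augment #7: 6→7→4→1→0→2 bottleneck 2, total now 33
augment #8: 6→7→3→5→8→1→0→2 bottleneck 2, total now 35

Maximum flow value: 35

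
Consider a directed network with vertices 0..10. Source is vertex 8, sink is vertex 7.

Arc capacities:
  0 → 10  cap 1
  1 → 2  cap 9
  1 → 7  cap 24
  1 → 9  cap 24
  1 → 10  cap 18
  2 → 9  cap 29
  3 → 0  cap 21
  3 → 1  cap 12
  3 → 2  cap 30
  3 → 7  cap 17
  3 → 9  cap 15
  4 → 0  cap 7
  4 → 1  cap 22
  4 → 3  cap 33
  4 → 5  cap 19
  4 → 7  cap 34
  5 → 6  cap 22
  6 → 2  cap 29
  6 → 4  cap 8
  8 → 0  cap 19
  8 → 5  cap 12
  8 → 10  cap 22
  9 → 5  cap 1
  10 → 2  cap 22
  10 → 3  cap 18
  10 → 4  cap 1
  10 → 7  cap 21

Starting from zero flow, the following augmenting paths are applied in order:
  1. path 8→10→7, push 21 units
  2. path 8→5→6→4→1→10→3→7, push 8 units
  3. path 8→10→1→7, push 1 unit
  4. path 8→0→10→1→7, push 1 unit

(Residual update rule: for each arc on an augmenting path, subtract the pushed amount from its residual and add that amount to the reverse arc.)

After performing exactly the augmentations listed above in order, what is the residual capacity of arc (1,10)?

Residual capacity of (1,10): 12

after path 1 (8→10→7, push 21): res(1,10)=18
after path 2 (8→5→6→4→1→10→3→7, push 8): res(1,10)=10
after path 3 (8→10→1→7, push 1): res(1,10)=11
after path 4 (8→0→10→1→7, push 1): res(1,10)=12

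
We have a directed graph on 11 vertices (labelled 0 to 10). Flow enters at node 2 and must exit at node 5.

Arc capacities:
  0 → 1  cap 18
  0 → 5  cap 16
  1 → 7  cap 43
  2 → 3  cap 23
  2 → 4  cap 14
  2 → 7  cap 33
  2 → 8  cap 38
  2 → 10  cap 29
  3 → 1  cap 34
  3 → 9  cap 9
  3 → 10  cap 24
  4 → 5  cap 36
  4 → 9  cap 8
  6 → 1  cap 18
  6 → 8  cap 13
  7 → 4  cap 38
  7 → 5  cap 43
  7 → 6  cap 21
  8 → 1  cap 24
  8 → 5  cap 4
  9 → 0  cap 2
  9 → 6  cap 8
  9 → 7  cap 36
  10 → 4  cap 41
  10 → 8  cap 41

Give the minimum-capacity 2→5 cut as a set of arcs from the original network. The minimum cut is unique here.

augment #1: 2→4→5 push 14
augment #2: 2→7→5 push 33
augment #3: 2→8→5 push 4
augment #4: 2→10→4→5 push 22
augment #5: 2→3→1→7→5 push 10
augment #6: 2→3→9→0→5 push 2
max flow = 85; residual-reachable set from 2 gives S-side
cut edges (S→T): {(4,5), (7,5), (8,5), (9,0)} total cap 85

Min-cut arcs: {(4,5), (7,5), (8,5), (9,0)} (total capacity 85)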